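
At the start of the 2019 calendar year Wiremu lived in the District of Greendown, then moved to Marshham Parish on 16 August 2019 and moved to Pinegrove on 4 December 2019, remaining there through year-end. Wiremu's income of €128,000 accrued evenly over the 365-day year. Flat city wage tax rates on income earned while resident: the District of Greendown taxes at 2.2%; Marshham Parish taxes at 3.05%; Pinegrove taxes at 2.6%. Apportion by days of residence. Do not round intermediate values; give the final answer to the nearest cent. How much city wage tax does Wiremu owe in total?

€3,183.17

The District of Greendown, 1 January – 15 August 2019: 227 days → €128,000 × 2.2% × 227/365 = €1,751.3205
Marshham Parish, 16 August – 3 December 2019: 110 days → €128,000 × 3.05% × 110/365 = €1,176.5479
Pinegrove, 4 December – 31 December 2019: 28 days → €128,000 × 2.6% × 28/365 = €255.2986
Total = €3,183.1671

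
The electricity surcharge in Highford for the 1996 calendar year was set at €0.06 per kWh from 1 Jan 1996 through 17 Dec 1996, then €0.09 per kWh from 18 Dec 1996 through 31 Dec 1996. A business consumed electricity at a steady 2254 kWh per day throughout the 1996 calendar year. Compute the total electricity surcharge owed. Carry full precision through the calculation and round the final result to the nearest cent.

€50,444.52

1 Jan – 17 Dec 1996: 352 days × 2254 kWh/day = 793,408 kWh at €0.06/kWh → €47,604.48
18 Dec – 31 Dec 1996: 14 days × 2254 kWh/day = 31,556 kWh at €0.09/kWh → €2,840.04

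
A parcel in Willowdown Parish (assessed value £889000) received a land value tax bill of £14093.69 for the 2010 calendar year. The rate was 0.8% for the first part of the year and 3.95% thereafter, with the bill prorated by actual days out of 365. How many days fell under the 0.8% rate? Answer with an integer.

Let d = days at the first rate; then 365 − d days at the second rate.
£889000 × [0.8%·d + 3.95%·(365−d)] / 365 = £14093.69
Solving gives d = 274, so the new rate took effect on October 2, 2010.

274 days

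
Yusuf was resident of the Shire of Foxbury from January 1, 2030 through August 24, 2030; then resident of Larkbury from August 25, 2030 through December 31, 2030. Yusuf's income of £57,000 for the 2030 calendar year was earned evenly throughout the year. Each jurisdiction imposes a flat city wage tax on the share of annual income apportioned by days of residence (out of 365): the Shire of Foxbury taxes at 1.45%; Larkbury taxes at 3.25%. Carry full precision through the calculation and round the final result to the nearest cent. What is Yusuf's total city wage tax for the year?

£1,189.11

The Shire of Foxbury, January 1 – August 24, 2030: 236 days → £57,000 × 1.45% × 236/365 = £534.3945
Larkbury, August 25 – December 31, 2030: 129 days → £57,000 × 3.25% × 129/365 = £654.7192
Total = £1,189.1137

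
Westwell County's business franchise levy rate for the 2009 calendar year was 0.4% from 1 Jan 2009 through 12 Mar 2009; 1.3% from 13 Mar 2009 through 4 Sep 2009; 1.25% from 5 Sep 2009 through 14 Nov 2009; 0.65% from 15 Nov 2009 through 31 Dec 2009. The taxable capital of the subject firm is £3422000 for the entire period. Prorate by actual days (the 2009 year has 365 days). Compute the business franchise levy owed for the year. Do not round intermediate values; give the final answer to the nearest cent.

1 Jan – 12 Mar 2009: 71 days at 0.4% → £3422000 × 0.4% × 71/365 = £2662.5973
13 Mar – 4 Sep 2009: 176 days at 1.3% → £3422000 × 1.3% × 176/365 = £21450.7836
5 Sep – 14 Nov 2009: 71 days at 1.25% → £3422000 × 1.25% × 71/365 = £8320.6164
15 Nov – 31 Dec 2009: 47 days at 0.65% → £3422000 × 0.65% × 47/365 = £2864.1671
Total = £35298.1644

£35298.16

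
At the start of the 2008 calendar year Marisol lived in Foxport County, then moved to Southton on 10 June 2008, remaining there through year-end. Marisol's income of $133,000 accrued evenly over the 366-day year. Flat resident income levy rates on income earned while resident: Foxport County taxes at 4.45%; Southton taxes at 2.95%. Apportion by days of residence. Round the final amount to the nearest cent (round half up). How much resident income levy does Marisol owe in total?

Foxport County, 1 January – 9 June 2008: 161 days → $133,000 × 4.45% × 161/366 = $2,603.4932
Southton, 10 June – 31 December 2008: 205 days → $133,000 × 2.95% × 205/366 = $2,197.5888
Total = $4,801.0820

$4,801.08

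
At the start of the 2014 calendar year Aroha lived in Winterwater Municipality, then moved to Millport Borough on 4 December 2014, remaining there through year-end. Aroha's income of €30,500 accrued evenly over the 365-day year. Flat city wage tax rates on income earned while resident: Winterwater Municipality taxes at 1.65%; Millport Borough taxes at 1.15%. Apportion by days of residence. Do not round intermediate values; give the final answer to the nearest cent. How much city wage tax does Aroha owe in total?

Winterwater Municipality, 1 January – 3 December 2014: 337 days → €30,500 × 1.65% × 337/365 = €464.6445
Millport Borough, 4 December – 31 December 2014: 28 days → €30,500 × 1.15% × 28/365 = €26.9068
Total = €491.5514

€491.55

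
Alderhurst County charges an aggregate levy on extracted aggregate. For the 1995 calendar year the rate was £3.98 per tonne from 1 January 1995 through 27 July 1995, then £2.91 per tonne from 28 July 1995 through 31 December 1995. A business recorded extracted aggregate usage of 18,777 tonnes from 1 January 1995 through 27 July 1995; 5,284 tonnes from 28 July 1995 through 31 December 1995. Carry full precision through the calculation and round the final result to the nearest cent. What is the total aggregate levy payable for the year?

£90,108.90

1 January – 27 July 1995: 18,777 tonnes at £3.98/tonne → £74,732.46
28 July – 31 December 1995: 5,284 tonnes at £2.91/tonne → £15,376.44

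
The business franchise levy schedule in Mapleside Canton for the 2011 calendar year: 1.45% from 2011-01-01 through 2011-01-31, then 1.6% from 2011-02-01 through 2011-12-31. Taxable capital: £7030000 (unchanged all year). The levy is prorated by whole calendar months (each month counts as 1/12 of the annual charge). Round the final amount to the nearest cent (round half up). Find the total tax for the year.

2011-01-01 to 2011-01-31: 1 month at 1.45% → £7030000 × 1.45% × 1/12 = £8494.5833
2011-02-01 to 2011-12-31: 11 months at 1.6% → £7030000 × 1.6% × 11/12 = £103106.6667
Total = £111601.2500

£111601.25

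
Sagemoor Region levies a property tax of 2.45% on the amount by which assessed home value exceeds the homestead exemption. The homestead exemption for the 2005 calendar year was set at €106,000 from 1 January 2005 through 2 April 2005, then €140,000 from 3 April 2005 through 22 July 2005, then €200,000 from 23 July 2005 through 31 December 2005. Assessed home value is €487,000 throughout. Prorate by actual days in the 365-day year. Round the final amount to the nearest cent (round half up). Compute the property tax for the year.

1 January – 2 April 2005: 92 days, exemption €106,000 → (€487,000 − €106,000) × 2.45% × 92/365 = €2,352.8055
3 April – 22 July 2005: 111 days, exemption €140,000 → (€487,000 − €140,000) × 2.45% × 111/365 = €2,585.3877
23 July – 31 December 2005: 162 days, exemption €200,000 → (€487,000 − €200,000) × 2.45% × 162/365 = €3,120.8301
Total = €8,059.0233

€8,059.02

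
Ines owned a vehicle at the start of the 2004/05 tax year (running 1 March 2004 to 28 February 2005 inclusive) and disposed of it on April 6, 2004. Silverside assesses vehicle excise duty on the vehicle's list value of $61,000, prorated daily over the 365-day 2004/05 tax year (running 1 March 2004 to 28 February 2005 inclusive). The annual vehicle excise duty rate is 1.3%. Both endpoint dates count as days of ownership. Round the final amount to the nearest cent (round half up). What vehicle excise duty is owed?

Days held (March 1 – April 6, 2004): 37 out of 365
Tax = $61,000 × 1.3% × 37/365 = $80.3863

$80.39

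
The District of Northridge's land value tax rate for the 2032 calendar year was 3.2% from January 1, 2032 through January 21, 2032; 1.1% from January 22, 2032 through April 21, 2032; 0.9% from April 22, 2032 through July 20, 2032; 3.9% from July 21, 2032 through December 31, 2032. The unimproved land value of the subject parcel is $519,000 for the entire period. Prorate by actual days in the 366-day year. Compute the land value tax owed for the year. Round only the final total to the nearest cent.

January 1 – January 21, 2032: 21 days at 3.2% → $519,000 × 3.2% × 21/366 = $952.9180
January 22 – April 21, 2032: 91 days at 1.1% → $519,000 × 1.1% × 91/366 = $1,419.4508
April 22 – July 20, 2032: 90 days at 0.9% → $519,000 × 0.9% × 90/366 = $1,148.6066
July 21 – December 31, 2032: 164 days at 3.9% → $519,000 × 3.9% × 164/366 = $9,069.7377
Total = $12,590.7131

$12,590.71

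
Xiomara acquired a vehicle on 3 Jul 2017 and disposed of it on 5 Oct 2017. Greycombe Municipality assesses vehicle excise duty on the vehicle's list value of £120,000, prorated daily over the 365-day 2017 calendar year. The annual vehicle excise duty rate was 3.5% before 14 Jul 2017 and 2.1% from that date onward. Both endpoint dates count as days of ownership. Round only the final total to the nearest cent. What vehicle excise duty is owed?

£706.52

3 Jul – 13 Jul 2017: 11 days at 3.5% → £120,000 × 3.5% × 11/365 = £126.5753
14 Jul – 5 Oct 2017: 84 days at 2.1% → £120,000 × 2.1% × 84/365 = £579.9452
Total = £706.5205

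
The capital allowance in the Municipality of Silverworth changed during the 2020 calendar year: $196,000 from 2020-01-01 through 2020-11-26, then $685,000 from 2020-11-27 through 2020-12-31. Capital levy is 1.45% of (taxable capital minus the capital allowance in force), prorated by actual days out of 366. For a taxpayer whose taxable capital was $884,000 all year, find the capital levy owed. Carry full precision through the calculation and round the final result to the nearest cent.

2020-01-01 to 2020-11-26: 331 days, exemption $196,000 → ($884,000 − $196,000) × 1.45% × 331/366 = $9,022.0109
2020-11-27 to 2020-12-31: 35 days, exemption $685,000 → ($884,000 − $685,000) × 1.45% × 35/366 = $275.9358
Total = $9,297.9467

$9,297.95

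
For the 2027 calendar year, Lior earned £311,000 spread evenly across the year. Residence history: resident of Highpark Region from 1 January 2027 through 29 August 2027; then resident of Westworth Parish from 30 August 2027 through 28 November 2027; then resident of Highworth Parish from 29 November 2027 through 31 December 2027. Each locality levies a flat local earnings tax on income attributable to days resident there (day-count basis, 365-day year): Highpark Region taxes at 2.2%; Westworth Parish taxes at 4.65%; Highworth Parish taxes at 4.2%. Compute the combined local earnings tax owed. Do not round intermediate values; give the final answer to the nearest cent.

Highpark Region, 1 January – 29 August 2027: 241 days → £311,000 × 2.2% × 241/365 = £4,517.5945
Westworth Parish, 30 August – 28 November 2027: 91 days → £311,000 × 4.65% × 91/365 = £3,605.4699
Highworth Parish, 29 November – 31 December 2027: 33 days → £311,000 × 4.2% × 33/365 = £1,180.9479
Total = £9,304.0123

£9,304.01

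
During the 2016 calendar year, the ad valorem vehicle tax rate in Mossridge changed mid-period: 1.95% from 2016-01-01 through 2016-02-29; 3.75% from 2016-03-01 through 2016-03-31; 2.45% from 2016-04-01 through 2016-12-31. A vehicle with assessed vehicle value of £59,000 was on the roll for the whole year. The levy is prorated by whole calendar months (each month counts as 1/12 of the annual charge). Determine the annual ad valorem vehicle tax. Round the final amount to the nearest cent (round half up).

£1,460.25

2016-01-01 to 2016-02-29: 2 months at 1.95% → £59,000 × 1.95% × 2/12 = £191.7500
2016-03-01 to 2016-03-31: 1 month at 3.75% → £59,000 × 3.75% × 1/12 = £184.3750
2016-04-01 to 2016-12-31: 9 months at 2.45% → £59,000 × 2.45% × 9/12 = £1,084.1250
Total = £1,460.2500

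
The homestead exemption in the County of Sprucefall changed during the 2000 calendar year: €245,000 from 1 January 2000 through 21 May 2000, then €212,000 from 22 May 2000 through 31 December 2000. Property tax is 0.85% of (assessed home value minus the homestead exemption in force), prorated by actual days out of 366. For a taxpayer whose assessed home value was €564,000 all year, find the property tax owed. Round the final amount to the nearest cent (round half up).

1 January – 21 May 2000: 142 days, exemption €245,000 → (€564,000 − €245,000) × 0.85% × 142/366 = €1,052.0027
22 May – 31 December 2000: 224 days, exemption €212,000 → (€564,000 − €212,000) × 0.85% × 224/366 = €1,831.1694
Total = €2,883.1721

€2,883.17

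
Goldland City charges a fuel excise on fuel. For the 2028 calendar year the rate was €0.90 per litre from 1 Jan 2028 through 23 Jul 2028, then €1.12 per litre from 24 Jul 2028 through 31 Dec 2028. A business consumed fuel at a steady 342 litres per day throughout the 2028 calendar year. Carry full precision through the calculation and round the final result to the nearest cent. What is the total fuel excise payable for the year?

€124,768.44

1 Jan – 23 Jul 2028: 205 days × 342 litres/day = 70,110 litres at €0.90/litre → €63,099.00
24 Jul – 31 Dec 2028: 161 days × 342 litres/day = 55,062 litres at €1.12/litre → €61,669.44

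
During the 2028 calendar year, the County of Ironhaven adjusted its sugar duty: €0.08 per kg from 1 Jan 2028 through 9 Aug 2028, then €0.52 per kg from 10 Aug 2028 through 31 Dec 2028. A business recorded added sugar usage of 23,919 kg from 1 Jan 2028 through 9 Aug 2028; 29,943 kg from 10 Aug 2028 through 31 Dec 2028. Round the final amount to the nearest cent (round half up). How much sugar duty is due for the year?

1 Jan – 9 Aug 2028: 23,919 kg at €0.08/kg → €1913.52
10 Aug – 31 Dec 2028: 29,943 kg at €0.52/kg → €15570.36

€17483.88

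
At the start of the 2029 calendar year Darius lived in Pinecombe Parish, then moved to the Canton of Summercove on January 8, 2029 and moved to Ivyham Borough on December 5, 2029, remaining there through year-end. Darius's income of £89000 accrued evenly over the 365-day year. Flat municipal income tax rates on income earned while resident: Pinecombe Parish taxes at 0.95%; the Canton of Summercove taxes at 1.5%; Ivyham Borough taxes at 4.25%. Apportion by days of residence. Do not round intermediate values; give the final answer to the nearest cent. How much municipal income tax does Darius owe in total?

Pinecombe Parish, January 1 – January 7, 2029: 7 days → £89000 × 0.95% × 7/365 = £16.2151
The Canton of Summercove, January 8 – December 4, 2029: 331 days → £89000 × 1.5% × 331/365 = £1210.6438
Ivyham Borough, December 5 – December 31, 2029: 27 days → £89000 × 4.25% × 27/365 = £279.8014
Total = £1506.6603

£1506.66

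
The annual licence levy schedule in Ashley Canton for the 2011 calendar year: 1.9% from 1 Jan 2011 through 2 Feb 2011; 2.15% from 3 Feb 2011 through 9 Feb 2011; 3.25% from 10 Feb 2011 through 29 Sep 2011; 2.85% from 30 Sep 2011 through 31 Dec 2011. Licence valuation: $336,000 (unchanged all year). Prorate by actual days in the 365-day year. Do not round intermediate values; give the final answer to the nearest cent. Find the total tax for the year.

$10,096.57

1 Jan – 2 Feb 2011: 33 days at 1.9% → $336,000 × 1.9% × 33/365 = $577.1836
3 Feb – 9 Feb 2011: 7 days at 2.15% → $336,000 × 2.15% × 7/365 = $138.5425
10 Feb – 29 Sep 2011: 232 days at 3.25% → $336,000 × 3.25% × 232/365 = $6,940.9315
30 Sep – 31 Dec 2011: 93 days at 2.85% → $336,000 × 2.85% × 93/365 = $2,439.9123
Total = $10,096.5699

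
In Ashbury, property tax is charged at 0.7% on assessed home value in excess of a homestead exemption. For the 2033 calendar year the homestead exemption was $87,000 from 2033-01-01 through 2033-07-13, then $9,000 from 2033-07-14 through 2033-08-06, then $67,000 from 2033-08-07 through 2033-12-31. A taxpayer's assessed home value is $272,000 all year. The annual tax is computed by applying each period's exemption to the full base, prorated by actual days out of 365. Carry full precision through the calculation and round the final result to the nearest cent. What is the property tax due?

2033-01-01 to 2033-07-13: 194 days, exemption $87,000 → ($272,000 − $87,000) × 0.7% × 194/365 = $688.3014
2033-07-14 to 2033-08-06: 24 days, exemption $9,000 → ($272,000 − $9,000) × 0.7% × 24/365 = $121.0521
2033-08-07 to 2033-12-31: 147 days, exemption $67,000 → ($272,000 − $67,000) × 0.7% × 147/365 = $577.9315
Total = $1,387.2849

$1,387.28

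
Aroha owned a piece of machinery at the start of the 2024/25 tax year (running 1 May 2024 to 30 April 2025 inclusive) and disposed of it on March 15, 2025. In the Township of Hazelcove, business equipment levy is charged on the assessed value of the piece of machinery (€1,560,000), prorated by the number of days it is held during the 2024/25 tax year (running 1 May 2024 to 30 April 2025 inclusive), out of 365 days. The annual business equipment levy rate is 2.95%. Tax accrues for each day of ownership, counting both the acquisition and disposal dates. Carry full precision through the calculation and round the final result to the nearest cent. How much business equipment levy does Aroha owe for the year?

Days held (May 1, 2024 – March 15, 2025): 319 out of 365
Tax = €1,560,000 × 2.95% × 319/365 = €40,220.2192

€40,220.22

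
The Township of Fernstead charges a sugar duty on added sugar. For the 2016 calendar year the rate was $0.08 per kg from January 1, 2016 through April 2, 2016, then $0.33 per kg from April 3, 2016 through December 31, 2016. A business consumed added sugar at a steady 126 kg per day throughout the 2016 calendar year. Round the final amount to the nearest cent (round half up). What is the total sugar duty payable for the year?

$12,288.78

January 1 – April 2, 2016: 93 days × 126 kg/day = 11,718 kg at $0.08/kg → $937.44
April 3 – December 31, 2016: 273 days × 126 kg/day = 34,398 kg at $0.33/kg → $11,351.34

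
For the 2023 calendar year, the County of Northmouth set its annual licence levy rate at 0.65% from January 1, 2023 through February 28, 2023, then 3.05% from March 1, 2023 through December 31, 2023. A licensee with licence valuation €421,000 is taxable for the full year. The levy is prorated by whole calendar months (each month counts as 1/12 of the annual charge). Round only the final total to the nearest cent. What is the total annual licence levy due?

January 1 – February 28, 2023: 2 months at 0.65% → €421,000 × 0.65% × 2/12 = €456.0833
March 1 – December 31, 2023: 10 months at 3.05% → €421,000 × 3.05% × 10/12 = €10,700.4167
Total = €11,156.5000

€11,156.50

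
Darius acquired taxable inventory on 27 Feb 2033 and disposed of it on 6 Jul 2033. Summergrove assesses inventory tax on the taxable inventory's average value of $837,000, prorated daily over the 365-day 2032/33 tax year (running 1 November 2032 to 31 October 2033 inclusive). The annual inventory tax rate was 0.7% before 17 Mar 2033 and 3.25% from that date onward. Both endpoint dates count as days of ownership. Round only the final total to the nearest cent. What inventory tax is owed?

$8,636.01

27 Feb – 16 Mar 2033: 18 days at 0.7% → $837,000 × 0.7% × 18/365 = $288.9370
17 Mar – 6 Jul 2033: 112 days at 3.25% → $837,000 × 3.25% × 112/365 = $8,347.0685
Total = $8,636.0055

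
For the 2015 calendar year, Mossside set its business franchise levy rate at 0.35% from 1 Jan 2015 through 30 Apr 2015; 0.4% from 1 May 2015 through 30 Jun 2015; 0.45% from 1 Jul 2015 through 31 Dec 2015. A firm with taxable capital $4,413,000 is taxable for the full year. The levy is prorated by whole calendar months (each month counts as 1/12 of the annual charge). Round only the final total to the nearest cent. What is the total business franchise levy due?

$18,019.75

1 Jan – 30 Apr 2015: 4 months at 0.35% → $4,413,000 × 0.35% × 4/12 = $5,148.5000
1 May – 30 Jun 2015: 2 months at 0.4% → $4,413,000 × 0.4% × 2/12 = $2,942.0000
1 Jul – 31 Dec 2015: 6 months at 0.45% → $4,413,000 × 0.45% × 6/12 = $9,929.2500
Total = $18,019.7500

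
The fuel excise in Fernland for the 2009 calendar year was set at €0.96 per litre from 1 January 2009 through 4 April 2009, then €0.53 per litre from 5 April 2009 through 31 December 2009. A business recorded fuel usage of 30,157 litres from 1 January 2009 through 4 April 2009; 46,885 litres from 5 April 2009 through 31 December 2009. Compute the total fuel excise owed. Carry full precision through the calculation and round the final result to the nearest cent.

€53799.77

1 January – 4 April 2009: 30,157 litres at €0.96/litre → €28950.72
5 April – 31 December 2009: 46,885 litres at €0.53/litre → €24849.05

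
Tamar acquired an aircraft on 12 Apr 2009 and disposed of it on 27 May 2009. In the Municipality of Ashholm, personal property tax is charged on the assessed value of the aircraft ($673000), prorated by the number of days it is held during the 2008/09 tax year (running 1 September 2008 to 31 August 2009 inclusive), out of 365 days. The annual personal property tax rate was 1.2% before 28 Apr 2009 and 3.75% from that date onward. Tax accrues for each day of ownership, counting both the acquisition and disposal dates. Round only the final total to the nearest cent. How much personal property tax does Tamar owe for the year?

12 Apr – 27 Apr 2009: 16 days at 1.2% → $673000 × 1.2% × 16/365 = $354.0164
28 Apr – 27 May 2009: 30 days at 3.75% → $673000 × 3.75% × 30/365 = $2074.3151
Total = $2428.3315

$2428.33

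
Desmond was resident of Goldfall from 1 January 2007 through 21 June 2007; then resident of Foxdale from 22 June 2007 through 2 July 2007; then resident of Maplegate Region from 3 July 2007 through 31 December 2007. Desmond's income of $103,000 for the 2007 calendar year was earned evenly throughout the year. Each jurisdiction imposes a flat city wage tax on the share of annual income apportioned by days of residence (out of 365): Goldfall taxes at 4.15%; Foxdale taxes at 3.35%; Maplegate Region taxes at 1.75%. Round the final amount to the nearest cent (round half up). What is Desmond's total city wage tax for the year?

$3,017.05

Goldfall, 1 January – 21 June 2007: 172 days → $103,000 × 4.15% × 172/365 = $2,014.2849
Foxdale, 22 June – 2 July 2007: 11 days → $103,000 × 3.35% × 11/365 = $103.9877
Maplegate Region, 3 July – 31 December 2007: 182 days → $103,000 × 1.75% × 182/365 = $898.7808
Total = $3,017.0534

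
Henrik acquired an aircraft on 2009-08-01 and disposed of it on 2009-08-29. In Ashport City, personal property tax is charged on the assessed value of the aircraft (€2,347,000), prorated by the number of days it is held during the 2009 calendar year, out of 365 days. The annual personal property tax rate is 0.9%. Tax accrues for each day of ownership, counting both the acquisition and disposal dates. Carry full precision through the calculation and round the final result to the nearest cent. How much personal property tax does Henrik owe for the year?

Days held (2009-08-01 to 2009-08-29): 29 out of 365
Tax = €2,347,000 × 0.9% × 29/365 = €1,678.2658

€1,678.27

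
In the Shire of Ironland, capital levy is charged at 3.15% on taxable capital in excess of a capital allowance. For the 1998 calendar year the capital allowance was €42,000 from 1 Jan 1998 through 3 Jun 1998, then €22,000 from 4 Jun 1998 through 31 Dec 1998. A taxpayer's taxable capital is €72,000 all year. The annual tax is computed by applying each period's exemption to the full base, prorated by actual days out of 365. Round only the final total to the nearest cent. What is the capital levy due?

1 Jan – 3 Jun 1998: 154 days, exemption €42,000 → (€72,000 − €42,000) × 3.15% × 154/365 = €398.7123
4 Jun – 31 Dec 1998: 211 days, exemption €22,000 → (€72,000 − €22,000) × 3.15% × 211/365 = €910.4795
Total = €1,309.1918

€1,309.19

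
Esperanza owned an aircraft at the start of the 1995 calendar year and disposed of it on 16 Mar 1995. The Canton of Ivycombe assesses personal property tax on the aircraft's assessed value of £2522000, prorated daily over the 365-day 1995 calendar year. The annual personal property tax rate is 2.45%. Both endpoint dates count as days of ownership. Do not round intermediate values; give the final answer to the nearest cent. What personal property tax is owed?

Days held (1 Jan – 16 Mar 1995): 75 out of 365
Tax = £2522000 × 2.45% × 75/365 = £12696.3699

£12696.37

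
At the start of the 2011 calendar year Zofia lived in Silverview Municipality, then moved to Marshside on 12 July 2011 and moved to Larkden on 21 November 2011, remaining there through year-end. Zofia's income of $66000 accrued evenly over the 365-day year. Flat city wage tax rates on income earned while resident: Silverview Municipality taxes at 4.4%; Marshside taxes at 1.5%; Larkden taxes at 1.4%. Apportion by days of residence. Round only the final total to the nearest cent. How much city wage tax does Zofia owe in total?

$1989.40

Silverview Municipality, 1 January – 11 July 2011: 192 days → $66000 × 4.4% × 192/365 = $1527.5836
Marshside, 12 July – 20 November 2011: 132 days → $66000 × 1.5% × 132/365 = $358.0274
Larkden, 21 November – 31 December 2011: 41 days → $66000 × 1.4% × 41/365 = $103.7918
Total = $1989.4027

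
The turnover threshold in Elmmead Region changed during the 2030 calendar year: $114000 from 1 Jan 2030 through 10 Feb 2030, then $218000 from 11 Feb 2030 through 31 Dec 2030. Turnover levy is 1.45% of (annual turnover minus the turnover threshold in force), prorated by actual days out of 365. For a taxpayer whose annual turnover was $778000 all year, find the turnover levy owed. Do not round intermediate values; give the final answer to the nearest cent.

1 Jan – 10 Feb 2030: 41 days, exemption $114000 → ($778000 − $114000) × 1.45% × 41/365 = $1081.5014
11 Feb – 31 Dec 2030: 324 days, exemption $218000 → ($778000 − $218000) × 1.45% × 324/365 = $7207.8904
Total = $8289.3918

$8289.39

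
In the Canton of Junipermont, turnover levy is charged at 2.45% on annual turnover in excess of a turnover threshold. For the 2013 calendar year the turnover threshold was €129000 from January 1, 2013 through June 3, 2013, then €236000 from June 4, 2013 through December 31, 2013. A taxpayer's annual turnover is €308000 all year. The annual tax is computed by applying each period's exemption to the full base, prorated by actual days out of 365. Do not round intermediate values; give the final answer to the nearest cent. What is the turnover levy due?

January 1 – June 3, 2013: 154 days, exemption €129000 → (€308000 − €129000) × 2.45% × 154/365 = €1850.3205
June 4 – December 31, 2013: 211 days, exemption €236000 → (€308000 − €236000) × 2.45% × 211/365 = €1019.7370
Total = €2870.0575

€2870.06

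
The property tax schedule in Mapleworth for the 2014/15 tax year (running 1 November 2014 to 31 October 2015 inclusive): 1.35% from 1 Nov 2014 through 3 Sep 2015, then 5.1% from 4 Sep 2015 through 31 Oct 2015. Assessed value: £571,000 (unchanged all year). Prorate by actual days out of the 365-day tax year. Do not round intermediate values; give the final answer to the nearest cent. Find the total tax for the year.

£11,111.03

1 Nov 2014 – 3 Sep 2015: 307 days at 1.35% → £571,000 × 1.35% × 307/365 = £6,483.5877
4 Sep – 31 Oct 2015: 58 days at 5.1% → £571,000 × 5.1% × 58/365 = £4,627.4466
Total = £11,111.0342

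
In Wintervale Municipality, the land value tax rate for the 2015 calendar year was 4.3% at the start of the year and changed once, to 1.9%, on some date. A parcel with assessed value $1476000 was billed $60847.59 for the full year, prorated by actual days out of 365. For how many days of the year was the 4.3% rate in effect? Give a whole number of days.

338 days

Let d = days at the first rate; then 365 − d days at the second rate.
$1476000 × [4.3%·d + 1.9%·(365−d)] / 365 = $60847.59
Solving gives d = 338, so the new rate took effect on December 5, 2015.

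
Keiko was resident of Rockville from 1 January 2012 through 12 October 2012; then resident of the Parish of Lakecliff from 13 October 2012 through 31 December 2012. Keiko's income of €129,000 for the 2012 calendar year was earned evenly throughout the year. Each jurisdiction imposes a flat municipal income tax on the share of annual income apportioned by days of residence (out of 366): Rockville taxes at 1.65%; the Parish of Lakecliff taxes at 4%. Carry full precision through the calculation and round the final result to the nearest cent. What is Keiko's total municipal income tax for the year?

€2,791.12

Rockville, 1 January – 12 October 2012: 286 days → €129,000 × 1.65% × 286/366 = €1,663.2541
The Parish of Lakecliff, 13 October – 31 December 2012: 80 days → €129,000 × 4% × 80/366 = €1,127.8689
Total = €2,791.1230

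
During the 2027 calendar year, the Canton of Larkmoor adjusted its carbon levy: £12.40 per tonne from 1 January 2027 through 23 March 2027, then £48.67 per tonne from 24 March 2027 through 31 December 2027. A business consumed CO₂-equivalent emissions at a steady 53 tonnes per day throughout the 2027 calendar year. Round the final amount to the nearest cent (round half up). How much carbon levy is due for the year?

£783891.73

1 January – 23 March 2027: 82 days × 53 tonnes/day = 4,346 tonnes at £12.40/tonne → £53890.40
24 March – 31 December 2027: 283 days × 53 tonnes/day = 14,999 tonnes at £48.67/tonne → £730001.33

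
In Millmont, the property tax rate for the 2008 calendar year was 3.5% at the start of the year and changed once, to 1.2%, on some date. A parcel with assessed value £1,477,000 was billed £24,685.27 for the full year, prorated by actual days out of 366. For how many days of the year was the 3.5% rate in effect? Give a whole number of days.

Let d = days at the first rate; then 366 − d days at the second rate.
£1,477,000 × [3.5%·d + 1.2%·(366−d)] / 366 = £24,685.27
Solving gives d = 75, so the new rate took effect on 16 March 2008.

75 days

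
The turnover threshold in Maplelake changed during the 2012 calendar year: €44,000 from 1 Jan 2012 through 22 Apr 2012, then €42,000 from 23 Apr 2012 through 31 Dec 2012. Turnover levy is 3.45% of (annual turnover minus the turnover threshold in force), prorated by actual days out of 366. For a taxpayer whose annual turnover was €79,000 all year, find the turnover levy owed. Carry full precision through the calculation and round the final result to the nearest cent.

€1,255.20

1 Jan – 22 Apr 2012: 113 days, exemption €44,000 → (€79,000 − €44,000) × 3.45% × 113/366 = €372.8074
23 Apr – 31 Dec 2012: 253 days, exemption €42,000 → (€79,000 − €42,000) × 3.45% × 253/366 = €882.3893
Total = €1,255.1967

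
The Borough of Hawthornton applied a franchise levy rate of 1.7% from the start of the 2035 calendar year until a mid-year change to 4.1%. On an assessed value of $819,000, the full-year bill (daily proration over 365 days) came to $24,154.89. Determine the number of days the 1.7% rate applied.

Let d = days at the first rate; then 365 − d days at the second rate.
$819,000 × [1.7%·d + 4.1%·(365−d)] / 365 = $24,154.89
Solving gives d = 175, so the new rate took effect on 25 June 2035.

175 days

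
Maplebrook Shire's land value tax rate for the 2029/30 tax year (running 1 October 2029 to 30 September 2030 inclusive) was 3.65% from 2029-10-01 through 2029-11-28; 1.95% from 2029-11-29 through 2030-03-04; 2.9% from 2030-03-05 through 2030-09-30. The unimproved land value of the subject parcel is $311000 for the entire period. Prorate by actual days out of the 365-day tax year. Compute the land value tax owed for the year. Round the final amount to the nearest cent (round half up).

$8618.96

2029-10-01 to 2029-11-28: 59 days at 3.65% → $311000 × 3.65% × 59/365 = $1834.9000
2029-11-29 to 2030-03-04: 96 days at 1.95% → $311000 × 1.95% × 96/365 = $1595.0466
2030-03-05 to 2030-09-30: 210 days at 2.9% → $311000 × 2.9% × 210/365 = $5189.0137
Total = $8618.9603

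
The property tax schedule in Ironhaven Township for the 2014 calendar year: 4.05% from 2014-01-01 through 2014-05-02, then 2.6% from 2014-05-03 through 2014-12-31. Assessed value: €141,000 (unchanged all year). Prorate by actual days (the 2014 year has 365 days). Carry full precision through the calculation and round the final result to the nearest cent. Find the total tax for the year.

2014-01-01 to 2014-05-02: 122 days at 4.05% → €141,000 × 4.05% × 122/365 = €1,908.7151
2014-05-03 to 2014-12-31: 243 days at 2.6% → €141,000 × 2.6% × 243/365 = €2,440.6521
Total = €4,349.3671

€4,349.37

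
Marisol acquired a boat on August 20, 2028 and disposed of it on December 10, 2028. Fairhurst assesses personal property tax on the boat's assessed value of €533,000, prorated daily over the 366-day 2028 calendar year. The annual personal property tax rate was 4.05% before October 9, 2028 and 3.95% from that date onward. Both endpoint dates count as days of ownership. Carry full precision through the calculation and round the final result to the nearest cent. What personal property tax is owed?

€6,572.94

August 20 – October 8, 2028: 50 days at 4.05% → €533,000 × 4.05% × 50/366 = €2,948.9754
October 9 – December 10, 2028: 63 days at 3.95% → €533,000 × 3.95% × 63/366 = €3,623.9631
Total = €6,572.9385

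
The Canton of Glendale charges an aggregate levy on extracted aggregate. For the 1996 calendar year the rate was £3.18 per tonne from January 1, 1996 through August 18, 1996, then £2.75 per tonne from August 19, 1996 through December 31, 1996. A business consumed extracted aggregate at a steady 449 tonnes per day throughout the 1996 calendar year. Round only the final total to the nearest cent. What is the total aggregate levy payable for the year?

January 1 – August 18, 1996: 231 days × 449 tonnes/day = 103,719 tonnes at £3.18/tonne → £329,826.42
August 19 – December 31, 1996: 135 days × 449 tonnes/day = 60,615 tonnes at £2.75/tonne → £166,691.25

£496,517.67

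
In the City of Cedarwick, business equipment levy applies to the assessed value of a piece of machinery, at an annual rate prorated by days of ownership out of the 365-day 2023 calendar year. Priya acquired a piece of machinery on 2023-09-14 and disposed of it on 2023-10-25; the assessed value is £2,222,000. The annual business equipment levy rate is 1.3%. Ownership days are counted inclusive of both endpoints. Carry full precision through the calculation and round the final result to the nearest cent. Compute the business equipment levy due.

Days held (2023-09-14 to 2023-10-25): 42 out of 365
Tax = £2,222,000 × 1.3% × 42/365 = £3,323.8685

£3,323.87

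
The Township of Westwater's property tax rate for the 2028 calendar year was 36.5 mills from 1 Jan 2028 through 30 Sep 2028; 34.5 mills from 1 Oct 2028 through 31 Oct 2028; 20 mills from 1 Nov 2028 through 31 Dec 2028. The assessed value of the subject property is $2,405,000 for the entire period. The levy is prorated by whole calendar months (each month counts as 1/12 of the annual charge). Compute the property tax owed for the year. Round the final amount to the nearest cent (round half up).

$80,767.92

1 Jan – 30 Sep 2028: 9 months at 36.5 mills → $2,405,000 × 3.65% × 9/12 = $65,836.8750
1 Oct – 31 Oct 2028: 1 month at 34.5 mills → $2,405,000 × 3.45% × 1/12 = $6,914.3750
1 Nov – 31 Dec 2028: 2 months at 20 mills → $2,405,000 × 2% × 2/12 = $8,016.6667
Total = $80,767.9167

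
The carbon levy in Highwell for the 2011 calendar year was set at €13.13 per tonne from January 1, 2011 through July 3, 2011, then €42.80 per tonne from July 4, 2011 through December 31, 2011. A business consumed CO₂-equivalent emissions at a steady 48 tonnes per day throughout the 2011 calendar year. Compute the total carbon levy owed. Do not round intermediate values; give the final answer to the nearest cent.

€487,810.56

January 1 – July 3, 2011: 184 days × 48 tonnes/day = 8,832 tonnes at €13.13/tonne → €115,964.16
July 4 – December 31, 2011: 181 days × 48 tonnes/day = 8,688 tonnes at €42.80/tonne → €371,846.40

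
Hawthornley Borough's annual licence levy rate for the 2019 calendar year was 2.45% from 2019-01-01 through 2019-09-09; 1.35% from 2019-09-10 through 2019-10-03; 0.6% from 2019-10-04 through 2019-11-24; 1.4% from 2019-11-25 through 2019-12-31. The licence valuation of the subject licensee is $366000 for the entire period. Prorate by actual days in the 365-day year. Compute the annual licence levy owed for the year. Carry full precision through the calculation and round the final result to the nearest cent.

$7348.08

2019-01-01 to 2019-09-09: 252 days at 2.45% → $366000 × 2.45% × 252/365 = $6190.9151
2019-09-10 to 2019-10-03: 24 days at 1.35% → $366000 × 1.35% × 24/365 = $324.8877
2019-10-04 to 2019-11-24: 52 days at 0.6% → $366000 × 0.6% × 52/365 = $312.8548
2019-11-25 to 2019-12-31: 37 days at 1.4% → $366000 × 1.4% × 37/365 = $519.4192
Total = $7348.0767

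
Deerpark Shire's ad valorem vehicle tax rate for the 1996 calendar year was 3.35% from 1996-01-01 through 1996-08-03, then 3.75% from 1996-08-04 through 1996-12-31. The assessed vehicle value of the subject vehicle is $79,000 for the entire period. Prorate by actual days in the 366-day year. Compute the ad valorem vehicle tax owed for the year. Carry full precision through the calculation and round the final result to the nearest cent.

1996-01-01 to 1996-08-03: 216 days at 3.35% → $79,000 × 3.35% × 216/366 = $1,561.8689
1996-08-04 to 1996-12-31: 150 days at 3.75% → $79,000 × 3.75% × 150/366 = $1,214.1393
Total = $2,776.0082

$2,776.01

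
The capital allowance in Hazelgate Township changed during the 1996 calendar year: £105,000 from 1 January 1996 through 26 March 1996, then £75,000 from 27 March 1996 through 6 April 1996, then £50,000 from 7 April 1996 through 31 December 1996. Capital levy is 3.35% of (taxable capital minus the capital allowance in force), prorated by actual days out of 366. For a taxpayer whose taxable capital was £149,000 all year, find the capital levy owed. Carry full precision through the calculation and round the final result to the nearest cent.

1 January – 26 March 1996: 86 days, exemption £105,000 → (£149,000 − £105,000) × 3.35% × 86/366 = £346.3497
27 March – 6 April 1996: 11 days, exemption £75,000 → (£149,000 − £75,000) × 3.35% × 11/366 = £74.5055
7 April – 31 December 1996: 269 days, exemption £50,000 → (£149,000 − £50,000) × 3.35% × 269/366 = £2,437.5369
Total = £2,858.3921

£2,858.39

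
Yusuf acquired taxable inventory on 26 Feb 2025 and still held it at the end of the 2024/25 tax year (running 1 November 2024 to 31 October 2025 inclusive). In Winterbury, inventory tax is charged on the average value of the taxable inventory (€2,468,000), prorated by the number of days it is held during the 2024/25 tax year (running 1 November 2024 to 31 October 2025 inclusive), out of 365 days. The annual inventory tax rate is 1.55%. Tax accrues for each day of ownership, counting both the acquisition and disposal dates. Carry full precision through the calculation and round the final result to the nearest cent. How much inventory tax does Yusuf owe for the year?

Days held (26 Feb – 31 Oct 2025): 248 out of 365
Tax = €2,468,000 × 1.55% × 248/365 = €25,991.7589

€25,991.76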